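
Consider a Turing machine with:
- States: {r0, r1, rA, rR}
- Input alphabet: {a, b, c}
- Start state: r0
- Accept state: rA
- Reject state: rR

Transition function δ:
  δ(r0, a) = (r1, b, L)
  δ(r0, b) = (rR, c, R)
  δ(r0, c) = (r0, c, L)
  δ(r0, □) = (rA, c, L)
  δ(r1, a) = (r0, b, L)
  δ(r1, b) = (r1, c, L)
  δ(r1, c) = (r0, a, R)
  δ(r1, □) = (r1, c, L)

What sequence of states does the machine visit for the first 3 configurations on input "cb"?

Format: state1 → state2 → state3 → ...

Execution trace:
Initial: [r0]cb
Step 1: δ(r0, c) = (r0, c, L) → [r0]□cb
Step 2: δ(r0, □) = (rA, c, L) → [rA]□ccb

The machine reaches the accept state rA and halts.

State sequence: r0 → r0 → rA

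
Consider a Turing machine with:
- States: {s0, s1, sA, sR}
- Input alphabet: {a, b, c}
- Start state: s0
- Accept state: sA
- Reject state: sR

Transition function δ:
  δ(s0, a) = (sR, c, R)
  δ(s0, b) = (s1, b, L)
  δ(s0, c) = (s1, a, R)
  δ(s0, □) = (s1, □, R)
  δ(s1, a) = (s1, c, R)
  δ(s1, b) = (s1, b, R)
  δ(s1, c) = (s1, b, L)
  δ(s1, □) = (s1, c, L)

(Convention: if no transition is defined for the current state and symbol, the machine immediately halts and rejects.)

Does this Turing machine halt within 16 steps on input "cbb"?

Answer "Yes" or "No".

Execution trace:
Initial: [s0]cbb
Step 1: δ(s0, c) = (s1, a, R) → a[s1]bb
Step 2: δ(s1, b) = (s1, b, R) → ab[s1]b
Step 3: δ(s1, b) = (s1, b, R) → abb[s1]□
Step 4: δ(s1, □) = (s1, c, L) → ab[s1]bc
Step 5: δ(s1, b) = (s1, b, R) → abb[s1]c
Step 6: δ(s1, c) = (s1, b, L) → ab[s1]bb
Step 7: δ(s1, b) = (s1, b, R) → abb[s1]b
Step 8: δ(s1, b) = (s1, b, R) → abbb[s1]□
Step 9: δ(s1, □) = (s1, c, L) → abb[s1]bc
Step 10: δ(s1, b) = (s1, b, R) → abbb[s1]c
Step 11: δ(s1, c) = (s1, b, L) → abb[s1]bb
Step 12: δ(s1, b) = (s1, b, R) → abbb[s1]b
Step 13: δ(s1, b) = (s1, b, R) → abbbb[s1]□
Step 14: δ(s1, □) = (s1, c, L) → abbb[s1]bc
Step 15: δ(s1, b) = (s1, b, R) → abbbb[s1]c
Step 16: δ(s1, c) = (s1, b, L) → abbb[s1]bb

The machine has not reached a halting state after 16 steps.
The machine did not halt within the 16-step bound.

Answer: No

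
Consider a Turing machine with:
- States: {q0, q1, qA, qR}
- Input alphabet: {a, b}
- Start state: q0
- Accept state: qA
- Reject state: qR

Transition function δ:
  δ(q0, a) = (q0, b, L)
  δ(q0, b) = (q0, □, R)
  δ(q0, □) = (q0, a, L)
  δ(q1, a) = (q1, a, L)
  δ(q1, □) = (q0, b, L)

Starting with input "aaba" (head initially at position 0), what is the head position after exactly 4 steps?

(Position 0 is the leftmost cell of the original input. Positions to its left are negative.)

Execution trace (head position shown):
Step 0: [q0]aaba  (head at position 0)
Step 1: move left → [q0]□baba  (head at position -1)
Step 2: move left → [q0]□ababa  (head at position -2)
Step 3: move left → [q0]□aababa  (head at position -3)
Step 4: move left → [q0]□aaababa  (head at position -4)

After 4 steps, the head is at position -4.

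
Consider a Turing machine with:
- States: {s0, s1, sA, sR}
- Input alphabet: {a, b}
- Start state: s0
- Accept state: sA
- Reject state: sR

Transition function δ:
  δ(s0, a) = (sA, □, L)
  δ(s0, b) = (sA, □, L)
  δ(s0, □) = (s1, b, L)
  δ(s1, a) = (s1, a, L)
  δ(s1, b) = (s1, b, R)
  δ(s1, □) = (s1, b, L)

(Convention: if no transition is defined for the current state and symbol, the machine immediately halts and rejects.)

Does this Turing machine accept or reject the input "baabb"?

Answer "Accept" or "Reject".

Execution trace:
Initial: [s0]baabb
Step 1: δ(s0, b) = (sA, □, L) → [sA]□□aabb

The machine reaches the accept state sA and halts.

Answer: Accept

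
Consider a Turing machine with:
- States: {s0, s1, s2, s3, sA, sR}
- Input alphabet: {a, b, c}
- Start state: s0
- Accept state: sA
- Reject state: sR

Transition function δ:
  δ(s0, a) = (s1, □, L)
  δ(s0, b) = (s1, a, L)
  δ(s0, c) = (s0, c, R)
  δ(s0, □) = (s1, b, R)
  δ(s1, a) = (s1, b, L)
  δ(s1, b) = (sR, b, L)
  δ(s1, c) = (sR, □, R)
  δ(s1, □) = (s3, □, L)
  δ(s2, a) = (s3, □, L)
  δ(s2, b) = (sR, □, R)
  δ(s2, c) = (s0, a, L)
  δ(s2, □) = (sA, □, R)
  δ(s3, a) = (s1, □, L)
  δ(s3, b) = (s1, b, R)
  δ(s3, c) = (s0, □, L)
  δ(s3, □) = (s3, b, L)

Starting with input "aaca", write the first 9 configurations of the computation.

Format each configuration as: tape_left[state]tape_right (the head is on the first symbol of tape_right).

Transitions applied:
Step 1: δ(s0, a) = (s1, □, L)
Step 2: δ(s1, □) = (s3, □, L)
Step 3: δ(s3, □) = (s3, b, L)
Step 4: δ(s3, □) = (s3, b, L)
Step 5: δ(s3, □) = (s3, b, L)
Step 6: δ(s3, □) = (s3, b, L)
Step 7: δ(s3, □) = (s3, b, L)
Step 8: δ(s3, □) = (s3, b, L)

The first 9 configurations are:
[s0]aaca ⊢ [s1]□□aca ⊢ [s3]□□□aca ⊢ [s3]□b□□aca ⊢ [s3]□bb□□aca ⊢ [s3]□bbb□□aca ⊢ [s3]□bbbb□□aca ⊢ [s3]□bbbbb□□aca ⊢ [s3]□bbbbbb□□aca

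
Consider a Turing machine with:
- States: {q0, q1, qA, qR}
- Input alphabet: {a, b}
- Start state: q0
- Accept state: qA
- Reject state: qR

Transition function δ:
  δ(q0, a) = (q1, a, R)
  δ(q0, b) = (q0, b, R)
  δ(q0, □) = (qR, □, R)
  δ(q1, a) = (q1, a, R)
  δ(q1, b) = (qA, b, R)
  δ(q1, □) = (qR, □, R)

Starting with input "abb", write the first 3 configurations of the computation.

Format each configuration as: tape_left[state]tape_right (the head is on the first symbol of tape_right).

Transitions applied:
Step 1: δ(q0, a) = (q1, a, R)
Step 2: δ(q1, b) = (qA, b, R)

The first 3 configurations are:
[q0]abb ⊢ a[q1]bb ⊢ ab[qA]b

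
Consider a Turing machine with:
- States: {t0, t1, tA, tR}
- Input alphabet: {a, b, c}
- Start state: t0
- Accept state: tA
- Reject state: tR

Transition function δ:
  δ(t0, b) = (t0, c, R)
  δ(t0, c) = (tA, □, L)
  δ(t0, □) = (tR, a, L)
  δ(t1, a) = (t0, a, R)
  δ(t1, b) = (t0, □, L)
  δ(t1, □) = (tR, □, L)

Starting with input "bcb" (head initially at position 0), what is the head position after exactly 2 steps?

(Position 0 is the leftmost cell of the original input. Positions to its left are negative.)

Execution trace (head position shown):
Step 0: [t0]bcb  (head at position 0)
Step 1: move right → c[t0]cb  (head at position 1)
Step 2: move left → [tA]c□b  (head at position 0)

After 2 steps, the head is at position 0.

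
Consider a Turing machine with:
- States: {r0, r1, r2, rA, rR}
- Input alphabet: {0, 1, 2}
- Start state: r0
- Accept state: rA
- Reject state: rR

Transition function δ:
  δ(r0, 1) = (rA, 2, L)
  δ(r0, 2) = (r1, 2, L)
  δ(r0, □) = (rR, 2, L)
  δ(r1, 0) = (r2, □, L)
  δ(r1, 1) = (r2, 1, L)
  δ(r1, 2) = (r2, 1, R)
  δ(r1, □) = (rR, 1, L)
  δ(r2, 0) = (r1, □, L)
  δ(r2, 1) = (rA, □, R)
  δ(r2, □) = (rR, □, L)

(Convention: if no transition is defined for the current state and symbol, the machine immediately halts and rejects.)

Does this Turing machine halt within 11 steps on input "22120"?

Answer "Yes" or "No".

Execution trace:
Initial: [r0]22120
Step 1: δ(r0, 2) = (r1, 2, L) → [r1]□22120
Step 2: δ(r1, □) = (rR, 1, L) → [rR]□122120

The machine reaches the reject state rR and halts.
The machine halted after 2 steps (within the 11-step bound).

Answer: Yes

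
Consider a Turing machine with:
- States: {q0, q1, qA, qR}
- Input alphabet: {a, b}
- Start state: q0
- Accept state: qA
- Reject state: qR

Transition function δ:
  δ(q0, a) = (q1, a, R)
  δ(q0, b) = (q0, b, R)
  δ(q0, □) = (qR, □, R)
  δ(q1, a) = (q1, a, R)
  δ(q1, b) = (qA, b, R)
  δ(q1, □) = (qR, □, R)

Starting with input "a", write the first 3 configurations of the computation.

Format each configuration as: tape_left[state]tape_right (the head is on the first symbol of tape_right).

Transitions applied:
Step 1: δ(q0, a) = (q1, a, R)
Step 2: δ(q1, □) = (qR, □, R)

The first 3 configurations are:
[q0]a ⊢ a[q1]□ ⊢ a□[qR]□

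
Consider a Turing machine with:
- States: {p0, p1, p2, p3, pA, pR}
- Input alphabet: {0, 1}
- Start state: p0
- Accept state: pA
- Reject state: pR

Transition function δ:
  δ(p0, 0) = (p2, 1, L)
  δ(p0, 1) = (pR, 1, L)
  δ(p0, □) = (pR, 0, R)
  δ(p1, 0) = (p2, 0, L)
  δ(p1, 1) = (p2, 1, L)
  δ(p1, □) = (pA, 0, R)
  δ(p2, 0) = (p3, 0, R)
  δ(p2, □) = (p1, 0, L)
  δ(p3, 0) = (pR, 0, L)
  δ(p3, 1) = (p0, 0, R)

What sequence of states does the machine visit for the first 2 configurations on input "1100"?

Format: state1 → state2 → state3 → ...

Execution trace:
Initial: [p0]1100
Step 1: δ(p0, 1) = (pR, 1, L) → [pR]□1100

The machine reaches the reject state pR and halts.

State sequence: p0 → pR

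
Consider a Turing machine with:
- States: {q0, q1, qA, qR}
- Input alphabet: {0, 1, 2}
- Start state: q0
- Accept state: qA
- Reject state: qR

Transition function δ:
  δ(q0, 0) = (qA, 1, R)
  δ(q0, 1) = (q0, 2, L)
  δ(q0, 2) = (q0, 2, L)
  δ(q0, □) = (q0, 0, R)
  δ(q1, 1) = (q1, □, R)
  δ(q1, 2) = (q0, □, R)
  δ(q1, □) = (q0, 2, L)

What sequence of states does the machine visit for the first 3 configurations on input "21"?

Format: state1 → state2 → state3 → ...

Execution trace:
Initial: [q0]21
Step 1: δ(q0, 2) = (q0, 2, L) → [q0]□21
Step 2: δ(q0, □) = (q0, 0, R) → 0[q0]21

State sequence: q0 → q0 → q0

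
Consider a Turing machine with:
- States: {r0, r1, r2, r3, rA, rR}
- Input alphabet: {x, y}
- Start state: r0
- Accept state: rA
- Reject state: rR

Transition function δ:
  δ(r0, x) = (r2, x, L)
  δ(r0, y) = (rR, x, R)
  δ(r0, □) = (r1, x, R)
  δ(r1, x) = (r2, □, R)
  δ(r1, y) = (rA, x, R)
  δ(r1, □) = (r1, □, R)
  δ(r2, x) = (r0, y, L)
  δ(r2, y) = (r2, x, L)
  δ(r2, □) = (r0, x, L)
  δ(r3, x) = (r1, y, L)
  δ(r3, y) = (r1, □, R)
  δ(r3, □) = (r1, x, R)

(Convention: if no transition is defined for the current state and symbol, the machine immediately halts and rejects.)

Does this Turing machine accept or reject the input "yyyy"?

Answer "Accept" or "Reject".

Execution trace:
Initial: [r0]yyyy
Step 1: δ(r0, y) = (rR, x, R) → x[rR]yyy

The machine reaches the reject state rR and halts.

Answer: Reject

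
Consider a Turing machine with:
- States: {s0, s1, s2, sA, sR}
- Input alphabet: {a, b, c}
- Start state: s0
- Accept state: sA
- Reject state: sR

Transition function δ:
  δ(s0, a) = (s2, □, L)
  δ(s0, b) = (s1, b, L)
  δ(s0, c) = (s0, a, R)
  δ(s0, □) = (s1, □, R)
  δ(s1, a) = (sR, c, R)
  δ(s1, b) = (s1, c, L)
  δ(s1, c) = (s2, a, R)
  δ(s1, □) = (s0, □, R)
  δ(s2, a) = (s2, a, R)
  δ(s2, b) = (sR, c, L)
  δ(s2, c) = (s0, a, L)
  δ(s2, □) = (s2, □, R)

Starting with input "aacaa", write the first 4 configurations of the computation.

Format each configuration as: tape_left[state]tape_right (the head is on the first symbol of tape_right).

Transitions applied:
Step 1: δ(s0, a) = (s2, □, L)
Step 2: δ(s2, □) = (s2, □, R)
Step 3: δ(s2, □) = (s2, □, R)

The first 4 configurations are:
[s0]aacaa ⊢ [s2]□□acaa ⊢ □[s2]□acaa ⊢ □□[s2]acaa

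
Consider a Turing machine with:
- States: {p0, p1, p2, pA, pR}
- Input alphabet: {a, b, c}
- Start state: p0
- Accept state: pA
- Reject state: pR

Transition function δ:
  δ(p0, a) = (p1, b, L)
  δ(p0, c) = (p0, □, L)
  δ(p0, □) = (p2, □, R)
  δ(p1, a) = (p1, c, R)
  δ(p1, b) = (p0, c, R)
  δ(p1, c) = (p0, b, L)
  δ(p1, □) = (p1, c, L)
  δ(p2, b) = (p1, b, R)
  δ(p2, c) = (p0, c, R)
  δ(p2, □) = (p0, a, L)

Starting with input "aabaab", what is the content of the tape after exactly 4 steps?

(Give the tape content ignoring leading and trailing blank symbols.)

Execution trace:
Initial: [p0]aabaab
Step 1: δ(p0, a) = (p1, b, L) → [p1]□babaab
Step 2: δ(p1, □) = (p1, c, L) → [p1]□cbabaab
Step 3: δ(p1, □) = (p1, c, L) → [p1]□ccbabaab
Step 4: δ(p1, □) = (p1, c, L) → [p1]□cccbabaab

After 4 steps, the tape (ignoring leading/trailing blanks) is: cccbabaab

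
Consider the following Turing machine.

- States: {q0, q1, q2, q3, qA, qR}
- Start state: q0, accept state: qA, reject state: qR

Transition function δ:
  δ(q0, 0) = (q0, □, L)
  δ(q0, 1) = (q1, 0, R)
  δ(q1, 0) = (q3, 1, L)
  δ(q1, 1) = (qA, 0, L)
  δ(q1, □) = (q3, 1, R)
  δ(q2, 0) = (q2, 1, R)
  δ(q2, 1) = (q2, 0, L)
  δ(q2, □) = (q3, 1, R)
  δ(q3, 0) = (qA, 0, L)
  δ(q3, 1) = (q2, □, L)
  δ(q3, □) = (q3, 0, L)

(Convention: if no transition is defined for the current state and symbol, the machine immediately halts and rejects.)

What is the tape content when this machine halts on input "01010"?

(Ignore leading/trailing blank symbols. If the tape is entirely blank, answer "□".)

Execution trace:
Initial: [q0]01010
Step 1: δ(q0, 0) = (q0, □, L) → [q0]□□1010

No transition is defined for δ(q0, □). By convention the machine halts and rejects.

Final tape (ignoring leading/trailing blanks): 1010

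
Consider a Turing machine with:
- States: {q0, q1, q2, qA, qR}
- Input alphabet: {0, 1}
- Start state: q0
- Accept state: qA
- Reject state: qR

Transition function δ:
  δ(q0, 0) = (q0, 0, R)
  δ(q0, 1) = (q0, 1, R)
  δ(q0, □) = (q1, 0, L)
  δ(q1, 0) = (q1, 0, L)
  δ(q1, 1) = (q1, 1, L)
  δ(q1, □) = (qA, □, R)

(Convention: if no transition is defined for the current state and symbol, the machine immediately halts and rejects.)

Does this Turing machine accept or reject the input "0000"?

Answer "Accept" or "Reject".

Execution trace:
Initial: [q0]0000
Step 1: δ(q0, 0) = (q0, 0, R) → 0[q0]000
Step 2: δ(q0, 0) = (q0, 0, R) → 00[q0]00
Step 3: δ(q0, 0) = (q0, 0, R) → 000[q0]0
Step 4: δ(q0, 0) = (q0, 0, R) → 0000[q0]□
Step 5: δ(q0, □) = (q1, 0, L) → 000[q1]00
Step 6: δ(q1, 0) = (q1, 0, L) → 00[q1]000
Step 7: δ(q1, 0) = (q1, 0, L) → 0[q1]0000
Step 8: δ(q1, 0) = (q1, 0, L) → [q1]00000
Step 9: δ(q1, 0) = (q1, 0, L) → [q1]□00000
Step 10: δ(q1, □) = (qA, □, R) → □[qA]00000

The machine reaches the accept state qA and halts.

Answer: Accept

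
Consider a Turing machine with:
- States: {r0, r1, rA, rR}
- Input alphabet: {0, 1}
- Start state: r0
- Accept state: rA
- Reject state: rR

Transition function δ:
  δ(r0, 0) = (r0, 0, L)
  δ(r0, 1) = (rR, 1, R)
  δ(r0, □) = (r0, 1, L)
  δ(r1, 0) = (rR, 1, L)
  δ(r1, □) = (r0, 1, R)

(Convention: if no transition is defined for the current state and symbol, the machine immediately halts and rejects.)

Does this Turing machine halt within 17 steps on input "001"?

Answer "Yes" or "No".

Execution trace:
Initial: [r0]001
Step 1: δ(r0, 0) = (r0, 0, L) → [r0]□001
Step 2: δ(r0, □) = (r0, 1, L) → [r0]□1001
Step 3: δ(r0, □) = (r0, 1, L) → [r0]□11001
Step 4: δ(r0, □) = (r0, 1, L) → [r0]□111001
Step 5: δ(r0, □) = (r0, 1, L) → [r0]□1111001
Step 6: δ(r0, □) = (r0, 1, L) → [r0]□11111001
Step 7: δ(r0, □) = (r0, 1, L) → [r0]□111111001
Step 8: δ(r0, □) = (r0, 1, L) → [r0]□1111111001
Step 9: δ(r0, □) = (r0, 1, L) → [r0]□11111111001
Step 10: δ(r0, □) = (r0, 1, L) → [r0]□111111111001
Step 11: δ(r0, □) = (r0, 1, L) → [r0]□1111111111001
Step 12: δ(r0, □) = (r0, 1, L) → [r0]□11111111111001
Step 13: δ(r0, □) = (r0, 1, L) → [r0]□111111111111001
Step 14: δ(r0, □) = (r0, 1, L) → [r0]□1111111111111001
Step 15: δ(r0, □) = (r0, 1, L) → [r0]□11111111111111001
Step 16: δ(r0, □) = (r0, 1, L) → [r0]□111111111111111001
Step 17: δ(r0, □) = (r0, 1, L) → [r0]□1111111111111111001

The machine has not reached a halting state after 17 steps.
The machine did not halt within the 17-step bound.

Answer: No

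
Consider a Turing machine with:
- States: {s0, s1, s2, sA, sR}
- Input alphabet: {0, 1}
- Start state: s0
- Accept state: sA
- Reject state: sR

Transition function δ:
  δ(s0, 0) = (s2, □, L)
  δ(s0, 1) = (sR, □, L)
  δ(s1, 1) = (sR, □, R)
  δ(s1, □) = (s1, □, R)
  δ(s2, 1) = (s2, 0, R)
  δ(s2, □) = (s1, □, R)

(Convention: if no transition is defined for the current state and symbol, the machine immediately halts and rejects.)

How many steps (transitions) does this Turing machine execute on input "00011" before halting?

Execution trace:
Initial: [s0]00011
Step 1: δ(s0, 0) = (s2, □, L) → [s2]□□0011
Step 2: δ(s2, □) = (s1, □, R) → □[s1]□0011
Step 3: δ(s1, □) = (s1, □, R) → □□[s1]0011

No transition is defined for δ(s1, 0). By convention the machine halts and rejects.

The machine executed 3 steps before halting.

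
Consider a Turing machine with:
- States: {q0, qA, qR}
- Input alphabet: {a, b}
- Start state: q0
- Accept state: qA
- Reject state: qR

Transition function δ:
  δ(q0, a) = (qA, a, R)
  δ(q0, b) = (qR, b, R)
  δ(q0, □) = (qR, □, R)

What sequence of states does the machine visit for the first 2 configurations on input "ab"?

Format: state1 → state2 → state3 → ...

Execution trace:
Initial: [q0]ab
Step 1: δ(q0, a) = (qA, a, R) → a[qA]b

The machine reaches the accept state qA and halts.

State sequence: q0 → qA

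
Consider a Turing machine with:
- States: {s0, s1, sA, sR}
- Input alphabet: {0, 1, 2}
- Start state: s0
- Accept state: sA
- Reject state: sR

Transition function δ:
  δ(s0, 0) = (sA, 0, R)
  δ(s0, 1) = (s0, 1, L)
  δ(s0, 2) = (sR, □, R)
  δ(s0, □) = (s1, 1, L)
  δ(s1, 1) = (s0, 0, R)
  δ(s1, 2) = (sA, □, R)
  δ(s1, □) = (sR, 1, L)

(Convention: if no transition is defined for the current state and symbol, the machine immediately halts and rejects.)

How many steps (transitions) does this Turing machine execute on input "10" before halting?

Execution trace:
Initial: [s0]10
Step 1: δ(s0, 1) = (s0, 1, L) → [s0]□10
Step 2: δ(s0, □) = (s1, 1, L) → [s1]□110
Step 3: δ(s1, □) = (sR, 1, L) → [sR]□1110

The machine reaches the reject state sR and halts.

The machine executed 3 steps before halting.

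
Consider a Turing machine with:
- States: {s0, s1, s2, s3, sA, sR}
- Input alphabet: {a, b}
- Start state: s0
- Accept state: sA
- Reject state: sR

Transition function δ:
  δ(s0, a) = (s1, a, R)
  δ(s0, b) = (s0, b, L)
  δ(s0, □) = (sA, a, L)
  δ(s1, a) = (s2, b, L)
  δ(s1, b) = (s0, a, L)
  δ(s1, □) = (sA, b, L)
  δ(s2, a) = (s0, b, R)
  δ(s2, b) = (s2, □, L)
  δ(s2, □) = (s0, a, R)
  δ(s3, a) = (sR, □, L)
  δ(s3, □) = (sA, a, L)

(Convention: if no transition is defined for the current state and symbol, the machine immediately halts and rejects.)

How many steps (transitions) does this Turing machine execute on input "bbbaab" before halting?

Execution trace:
Initial: [s0]bbbaab
Step 1: δ(s0, b) = (s0, b, L) → [s0]□bbbaab
Step 2: δ(s0, □) = (sA, a, L) → [sA]□abbbaab

The machine reaches the accept state sA and halts.

The machine executed 2 steps before halting.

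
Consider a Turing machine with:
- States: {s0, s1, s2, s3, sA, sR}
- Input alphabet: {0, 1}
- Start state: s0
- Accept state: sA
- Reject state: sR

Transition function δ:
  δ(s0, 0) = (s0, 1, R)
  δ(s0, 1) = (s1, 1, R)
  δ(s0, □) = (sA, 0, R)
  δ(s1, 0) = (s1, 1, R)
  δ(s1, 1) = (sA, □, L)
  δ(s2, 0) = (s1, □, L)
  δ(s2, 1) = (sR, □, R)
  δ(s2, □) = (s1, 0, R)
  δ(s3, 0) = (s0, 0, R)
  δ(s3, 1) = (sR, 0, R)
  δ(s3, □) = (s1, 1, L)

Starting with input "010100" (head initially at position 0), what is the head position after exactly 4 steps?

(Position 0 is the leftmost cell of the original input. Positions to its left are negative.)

Execution trace (head position shown):
Step 0: [s0]010100  (head at position 0)
Step 1: move right → 1[s0]10100  (head at position 1)
Step 2: move right → 11[s1]0100  (head at position 2)
Step 3: move right → 111[s1]100  (head at position 3)
Step 4: move left → 11[sA]1□00  (head at position 2)

After 4 steps, the head is at position 2.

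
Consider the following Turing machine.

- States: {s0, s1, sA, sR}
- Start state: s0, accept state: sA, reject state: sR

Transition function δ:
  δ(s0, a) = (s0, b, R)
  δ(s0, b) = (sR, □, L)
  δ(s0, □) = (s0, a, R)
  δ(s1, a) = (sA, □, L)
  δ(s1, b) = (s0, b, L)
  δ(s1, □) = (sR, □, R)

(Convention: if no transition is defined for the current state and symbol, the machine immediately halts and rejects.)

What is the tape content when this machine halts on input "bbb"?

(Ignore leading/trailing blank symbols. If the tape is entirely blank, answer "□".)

Execution trace:
Initial: [s0]bbb
Step 1: δ(s0, b) = (sR, □, L) → [sR]□□bb

The machine reaches the reject state sR and halts.

Final tape (ignoring leading/trailing blanks): bb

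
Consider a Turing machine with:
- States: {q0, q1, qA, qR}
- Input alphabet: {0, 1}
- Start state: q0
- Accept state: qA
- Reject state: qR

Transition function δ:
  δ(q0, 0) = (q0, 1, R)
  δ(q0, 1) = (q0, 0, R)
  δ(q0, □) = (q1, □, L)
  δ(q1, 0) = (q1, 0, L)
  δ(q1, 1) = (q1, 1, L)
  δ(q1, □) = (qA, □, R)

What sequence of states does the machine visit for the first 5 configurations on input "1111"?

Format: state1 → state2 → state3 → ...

Execution trace:
Initial: [q0]1111
Step 1: δ(q0, 1) = (q0, 0, R) → 0[q0]111
Step 2: δ(q0, 1) = (q0, 0, R) → 00[q0]11
Step 3: δ(q0, 1) = (q0, 0, R) → 000[q0]1
Step 4: δ(q0, 1) = (q0, 0, R) → 0000[q0]□

State sequence: q0 → q0 → q0 → q0 → q0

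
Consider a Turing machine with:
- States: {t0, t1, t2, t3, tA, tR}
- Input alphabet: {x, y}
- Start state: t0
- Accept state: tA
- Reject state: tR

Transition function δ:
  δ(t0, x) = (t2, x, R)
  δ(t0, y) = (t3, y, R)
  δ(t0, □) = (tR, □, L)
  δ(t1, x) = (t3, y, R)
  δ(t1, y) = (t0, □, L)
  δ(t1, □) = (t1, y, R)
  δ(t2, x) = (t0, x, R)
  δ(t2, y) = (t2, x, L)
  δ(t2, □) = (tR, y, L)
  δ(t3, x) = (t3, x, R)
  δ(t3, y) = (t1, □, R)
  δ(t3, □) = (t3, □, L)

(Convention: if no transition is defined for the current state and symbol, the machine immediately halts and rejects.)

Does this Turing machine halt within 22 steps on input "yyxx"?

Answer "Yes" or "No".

Execution trace:
Initial: [t0]yyxx
Step 1: δ(t0, y) = (t3, y, R) → y[t3]yxx
Step 2: δ(t3, y) = (t1, □, R) → y□[t1]xx
Step 3: δ(t1, x) = (t3, y, R) → y□y[t3]x
Step 4: δ(t3, x) = (t3, x, R) → y□yx[t3]□
Step 5: δ(t3, □) = (t3, □, L) → y□y[t3]x□
Step 6: δ(t3, x) = (t3, x, R) → y□yx[t3]□
Step 7: δ(t3, □) = (t3, □, L) → y□y[t3]x□
Step 8: δ(t3, x) = (t3, x, R) → y□yx[t3]□
Step 9: δ(t3, □) = (t3, □, L) → y□y[t3]x□
Step 10: δ(t3, x) = (t3, x, R) → y□yx[t3]□
Step 11: δ(t3, □) = (t3, □, L) → y□y[t3]x□
Step 12: δ(t3, x) = (t3, x, R) → y□yx[t3]□
Step 13: δ(t3, □) = (t3, □, L) → y□y[t3]x□
Step 14: δ(t3, x) = (t3, x, R) → y□yx[t3]□
Step 15: δ(t3, □) = (t3, □, L) → y□y[t3]x□
Step 16: δ(t3, x) = (t3, x, R) → y□yx[t3]□
Step 17: δ(t3, □) = (t3, □, L) → y□y[t3]x□
Step 18: δ(t3, x) = (t3, x, R) → y□yx[t3]□
Step 19: δ(t3, □) = (t3, □, L) → y□y[t3]x□
Step 20: δ(t3, x) = (t3, x, R) → y□yx[t3]□
Step 21: δ(t3, □) = (t3, □, L) → y□y[t3]x□
Step 22: δ(t3, x) = (t3, x, R) → y□yx[t3]□

The machine has not reached a halting state after 22 steps.
The machine did not halt within the 22-step bound.

Answer: No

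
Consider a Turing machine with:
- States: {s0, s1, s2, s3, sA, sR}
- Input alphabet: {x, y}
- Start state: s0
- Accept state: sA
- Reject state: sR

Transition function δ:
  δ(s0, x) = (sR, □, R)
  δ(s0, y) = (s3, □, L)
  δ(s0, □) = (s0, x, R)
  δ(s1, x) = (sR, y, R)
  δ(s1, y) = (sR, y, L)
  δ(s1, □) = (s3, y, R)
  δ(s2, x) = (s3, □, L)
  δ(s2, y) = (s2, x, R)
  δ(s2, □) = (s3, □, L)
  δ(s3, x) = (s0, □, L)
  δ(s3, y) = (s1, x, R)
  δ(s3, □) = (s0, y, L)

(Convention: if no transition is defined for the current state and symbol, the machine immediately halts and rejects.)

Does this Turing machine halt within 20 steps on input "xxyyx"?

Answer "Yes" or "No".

Execution trace:
Initial: [s0]xxyyx
Step 1: δ(s0, x) = (sR, □, R) → □[sR]xyyx

The machine reaches the reject state sR and halts.
The machine halted after 1 step (within the 20-step bound).

Answer: Yes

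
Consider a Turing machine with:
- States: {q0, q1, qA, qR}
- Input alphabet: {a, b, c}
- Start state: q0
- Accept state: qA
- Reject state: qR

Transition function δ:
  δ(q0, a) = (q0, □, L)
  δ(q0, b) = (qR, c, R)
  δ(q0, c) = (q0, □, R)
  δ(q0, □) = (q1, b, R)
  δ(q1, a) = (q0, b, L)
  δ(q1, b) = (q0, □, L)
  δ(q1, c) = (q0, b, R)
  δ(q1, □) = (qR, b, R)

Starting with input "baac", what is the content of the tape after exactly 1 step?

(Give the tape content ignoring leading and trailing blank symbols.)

Execution trace:
Initial: [q0]baac
Step 1: δ(q0, b) = (qR, c, R) → c[qR]aac

The machine reaches the reject state qR and halts.

After 1 step, the tape (ignoring leading/trailing blanks) is: caac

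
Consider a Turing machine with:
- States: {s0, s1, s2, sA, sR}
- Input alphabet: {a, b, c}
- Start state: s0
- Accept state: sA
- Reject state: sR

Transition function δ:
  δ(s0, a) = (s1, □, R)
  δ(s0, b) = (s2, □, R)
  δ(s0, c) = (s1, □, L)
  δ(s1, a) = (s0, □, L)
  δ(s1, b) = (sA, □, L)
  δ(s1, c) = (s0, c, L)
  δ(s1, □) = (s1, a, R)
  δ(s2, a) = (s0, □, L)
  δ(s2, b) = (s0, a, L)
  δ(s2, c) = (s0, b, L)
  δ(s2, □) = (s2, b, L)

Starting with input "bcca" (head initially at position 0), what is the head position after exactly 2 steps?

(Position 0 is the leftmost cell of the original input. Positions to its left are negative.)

Execution trace (head position shown):
Step 0: [s0]bcca  (head at position 0)
Step 1: move right → □[s2]cca  (head at position 1)
Step 2: move left → [s0]□bca  (head at position 0)

After 2 steps, the head is at position 0.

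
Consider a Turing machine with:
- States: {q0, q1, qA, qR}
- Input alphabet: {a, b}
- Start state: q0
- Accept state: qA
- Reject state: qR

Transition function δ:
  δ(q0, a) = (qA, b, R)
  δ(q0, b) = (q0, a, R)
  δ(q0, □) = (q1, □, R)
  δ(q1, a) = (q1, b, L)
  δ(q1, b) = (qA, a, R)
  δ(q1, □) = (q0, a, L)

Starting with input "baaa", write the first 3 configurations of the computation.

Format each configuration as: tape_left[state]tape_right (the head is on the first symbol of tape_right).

Transitions applied:
Step 1: δ(q0, b) = (q0, a, R)
Step 2: δ(q0, a) = (qA, b, R)

The first 3 configurations are:
[q0]baaa ⊢ a[q0]aaa ⊢ ab[qA]aa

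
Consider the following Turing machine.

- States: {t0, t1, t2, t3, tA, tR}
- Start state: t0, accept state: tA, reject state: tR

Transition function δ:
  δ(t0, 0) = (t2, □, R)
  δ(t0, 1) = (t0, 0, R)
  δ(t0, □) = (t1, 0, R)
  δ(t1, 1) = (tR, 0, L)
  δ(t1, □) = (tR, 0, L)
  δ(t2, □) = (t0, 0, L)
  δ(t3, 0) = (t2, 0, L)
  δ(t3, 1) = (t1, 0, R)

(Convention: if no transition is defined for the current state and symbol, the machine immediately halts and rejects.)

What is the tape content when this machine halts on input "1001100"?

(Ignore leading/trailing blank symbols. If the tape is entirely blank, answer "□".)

Execution trace:
Initial: [t0]1001100
Step 1: δ(t0, 1) = (t0, 0, R) → 0[t0]001100
Step 2: δ(t0, 0) = (t2, □, R) → 0□[t2]01100

No transition is defined for δ(t2, 0). By convention the machine halts and rejects.

Final tape (ignoring leading/trailing blanks): 0□01100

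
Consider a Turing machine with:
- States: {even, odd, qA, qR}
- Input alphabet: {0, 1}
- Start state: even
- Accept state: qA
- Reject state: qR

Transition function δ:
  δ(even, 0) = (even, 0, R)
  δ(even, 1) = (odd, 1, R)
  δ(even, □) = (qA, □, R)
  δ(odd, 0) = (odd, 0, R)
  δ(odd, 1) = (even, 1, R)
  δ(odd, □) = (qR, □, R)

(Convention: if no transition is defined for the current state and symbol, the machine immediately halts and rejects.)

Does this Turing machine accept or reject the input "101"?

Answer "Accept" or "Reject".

Execution trace:
Initial: [even]101
Step 1: δ(even, 1) = (odd, 1, R) → 1[odd]01
Step 2: δ(odd, 0) = (odd, 0, R) → 10[odd]1
Step 3: δ(odd, 1) = (even, 1, R) → 101[even]□
Step 4: δ(even, □) = (qA, □, R) → 101□[qA]□

The machine reaches the accept state qA and halts.

Answer: Accept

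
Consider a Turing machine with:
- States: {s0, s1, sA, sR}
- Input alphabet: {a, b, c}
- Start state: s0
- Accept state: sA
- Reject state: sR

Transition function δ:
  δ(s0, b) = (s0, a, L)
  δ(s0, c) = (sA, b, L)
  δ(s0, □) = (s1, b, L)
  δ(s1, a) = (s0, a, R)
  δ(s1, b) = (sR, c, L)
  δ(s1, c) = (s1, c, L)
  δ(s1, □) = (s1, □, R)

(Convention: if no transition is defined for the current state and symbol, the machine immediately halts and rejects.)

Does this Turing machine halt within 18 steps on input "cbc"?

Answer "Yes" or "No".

Execution trace:
Initial: [s0]cbc
Step 1: δ(s0, c) = (sA, b, L) → [sA]□bbc

The machine reaches the accept state sA and halts.
The machine halted after 1 step (within the 18-step bound).

Answer: Yes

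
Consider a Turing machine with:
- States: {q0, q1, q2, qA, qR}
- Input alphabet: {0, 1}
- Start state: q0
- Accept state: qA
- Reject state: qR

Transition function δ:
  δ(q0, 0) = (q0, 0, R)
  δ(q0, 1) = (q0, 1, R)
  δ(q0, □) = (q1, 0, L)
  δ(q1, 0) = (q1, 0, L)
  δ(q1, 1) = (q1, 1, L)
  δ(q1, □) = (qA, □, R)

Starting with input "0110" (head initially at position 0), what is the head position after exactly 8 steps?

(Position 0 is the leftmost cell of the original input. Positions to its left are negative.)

Execution trace (head position shown):
Step 0: [q0]0110  (head at position 0)
Step 1: move right → 0[q0]110  (head at position 1)
Step 2: move right → 01[q0]10  (head at position 2)
Step 3: move right → 011[q0]0  (head at position 3)
Step 4: move right → 0110[q0]□  (head at position 4)
Step 5: move left → 011[q1]00  (head at position 3)
Step 6: move left → 01[q1]100  (head at position 2)
Step 7: move left → 0[q1]1100  (head at position 1)
Step 8: move left → [q1]01100  (head at position 0)

After 8 steps, the head is at position 0.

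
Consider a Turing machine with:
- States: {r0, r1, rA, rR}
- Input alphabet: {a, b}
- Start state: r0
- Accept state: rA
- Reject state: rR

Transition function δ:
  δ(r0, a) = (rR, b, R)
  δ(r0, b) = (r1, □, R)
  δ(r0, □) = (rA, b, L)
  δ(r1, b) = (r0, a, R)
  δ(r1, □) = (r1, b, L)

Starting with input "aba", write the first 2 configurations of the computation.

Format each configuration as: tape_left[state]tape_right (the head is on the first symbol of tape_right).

Transitions applied:
Step 1: δ(r0, a) = (rR, b, R)

The first 2 configurations are:
[r0]aba ⊢ b[rR]ba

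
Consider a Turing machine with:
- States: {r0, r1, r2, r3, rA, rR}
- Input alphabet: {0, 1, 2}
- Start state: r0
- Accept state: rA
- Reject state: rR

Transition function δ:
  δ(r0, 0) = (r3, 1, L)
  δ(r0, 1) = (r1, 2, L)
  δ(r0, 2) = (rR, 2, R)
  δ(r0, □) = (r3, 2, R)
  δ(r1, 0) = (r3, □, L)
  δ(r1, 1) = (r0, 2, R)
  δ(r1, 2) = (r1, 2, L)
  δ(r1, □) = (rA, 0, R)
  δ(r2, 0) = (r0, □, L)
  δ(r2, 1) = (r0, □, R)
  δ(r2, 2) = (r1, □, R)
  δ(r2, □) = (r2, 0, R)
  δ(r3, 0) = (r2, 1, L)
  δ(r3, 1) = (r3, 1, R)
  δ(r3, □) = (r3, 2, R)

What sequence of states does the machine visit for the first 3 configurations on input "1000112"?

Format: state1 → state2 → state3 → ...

Execution trace:
Initial: [r0]1000112
Step 1: δ(r0, 1) = (r1, 2, L) → [r1]□2000112
Step 2: δ(r1, □) = (rA, 0, R) → 0[rA]2000112

The machine reaches the accept state rA and halts.

State sequence: r0 → r1 → rA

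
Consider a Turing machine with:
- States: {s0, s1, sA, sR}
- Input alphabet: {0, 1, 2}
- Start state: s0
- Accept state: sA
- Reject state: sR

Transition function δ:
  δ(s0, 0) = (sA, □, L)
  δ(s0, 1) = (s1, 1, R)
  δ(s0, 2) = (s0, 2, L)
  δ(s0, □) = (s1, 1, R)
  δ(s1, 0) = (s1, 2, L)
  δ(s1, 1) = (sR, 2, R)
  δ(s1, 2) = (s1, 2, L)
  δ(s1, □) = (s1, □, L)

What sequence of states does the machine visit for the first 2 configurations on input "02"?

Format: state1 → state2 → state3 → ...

Execution trace:
Initial: [s0]02
Step 1: δ(s0, 0) = (sA, □, L) → [sA]□□2

The machine reaches the accept state sA and halts.

State sequence: s0 → sA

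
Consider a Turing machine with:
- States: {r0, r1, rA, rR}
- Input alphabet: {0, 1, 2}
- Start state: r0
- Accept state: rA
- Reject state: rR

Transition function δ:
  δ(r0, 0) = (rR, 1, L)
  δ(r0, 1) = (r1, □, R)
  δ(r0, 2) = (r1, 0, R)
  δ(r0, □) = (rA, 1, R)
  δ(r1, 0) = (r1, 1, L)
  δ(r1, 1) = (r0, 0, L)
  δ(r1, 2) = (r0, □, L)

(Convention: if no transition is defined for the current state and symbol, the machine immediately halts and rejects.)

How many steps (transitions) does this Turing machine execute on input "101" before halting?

Execution trace:
Initial: [r0]101
Step 1: δ(r0, 1) = (r1, □, R) → □[r1]01
Step 2: δ(r1, 0) = (r1, 1, L) → [r1]□11

No transition is defined for δ(r1, □). By convention the machine halts and rejects.

The machine executed 2 steps before halting.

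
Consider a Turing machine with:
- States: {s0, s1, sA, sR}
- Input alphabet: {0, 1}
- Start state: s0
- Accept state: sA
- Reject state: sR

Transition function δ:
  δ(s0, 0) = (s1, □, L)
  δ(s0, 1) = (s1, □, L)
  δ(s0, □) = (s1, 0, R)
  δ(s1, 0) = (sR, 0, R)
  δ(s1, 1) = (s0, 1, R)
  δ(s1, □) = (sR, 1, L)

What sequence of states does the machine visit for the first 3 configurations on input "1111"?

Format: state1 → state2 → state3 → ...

Execution trace:
Initial: [s0]1111
Step 1: δ(s0, 1) = (s1, □, L) → [s1]□□111
Step 2: δ(s1, □) = (sR, 1, L) → [sR]□1□111

The machine reaches the reject state sR and halts.

State sequence: s0 → s1 → sR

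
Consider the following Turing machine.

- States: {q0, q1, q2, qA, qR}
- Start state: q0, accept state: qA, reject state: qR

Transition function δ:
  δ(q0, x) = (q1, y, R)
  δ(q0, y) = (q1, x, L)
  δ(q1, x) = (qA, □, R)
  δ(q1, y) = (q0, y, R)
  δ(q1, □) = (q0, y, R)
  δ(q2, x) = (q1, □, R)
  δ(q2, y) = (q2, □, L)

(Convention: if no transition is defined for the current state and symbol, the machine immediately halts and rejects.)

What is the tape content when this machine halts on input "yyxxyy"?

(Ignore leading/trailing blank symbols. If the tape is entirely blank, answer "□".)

Execution trace:
Initial: [q0]yyxxyy
Step 1: δ(q0, y) = (q1, x, L) → [q1]□xyxxyy
Step 2: δ(q1, □) = (q0, y, R) → y[q0]xyxxyy
Step 3: δ(q0, x) = (q1, y, R) → yy[q1]yxxyy
Step 4: δ(q1, y) = (q0, y, R) → yyy[q0]xxyy
Step 5: δ(q0, x) = (q1, y, R) → yyyy[q1]xyy
Step 6: δ(q1, x) = (qA, □, R) → yyyy□[qA]yy

The machine reaches the accept state qA and halts.

Final tape (ignoring leading/trailing blanks): yyyy□yy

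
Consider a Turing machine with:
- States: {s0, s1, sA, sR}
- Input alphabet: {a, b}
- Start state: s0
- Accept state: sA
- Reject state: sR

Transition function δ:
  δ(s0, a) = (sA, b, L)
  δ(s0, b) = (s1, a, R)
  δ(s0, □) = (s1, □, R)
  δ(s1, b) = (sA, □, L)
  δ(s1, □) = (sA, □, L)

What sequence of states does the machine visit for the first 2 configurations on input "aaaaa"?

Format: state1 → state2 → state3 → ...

Execution trace:
Initial: [s0]aaaaa
Step 1: δ(s0, a) = (sA, b, L) → [sA]□baaaa

The machine reaches the accept state sA and halts.

State sequence: s0 → sA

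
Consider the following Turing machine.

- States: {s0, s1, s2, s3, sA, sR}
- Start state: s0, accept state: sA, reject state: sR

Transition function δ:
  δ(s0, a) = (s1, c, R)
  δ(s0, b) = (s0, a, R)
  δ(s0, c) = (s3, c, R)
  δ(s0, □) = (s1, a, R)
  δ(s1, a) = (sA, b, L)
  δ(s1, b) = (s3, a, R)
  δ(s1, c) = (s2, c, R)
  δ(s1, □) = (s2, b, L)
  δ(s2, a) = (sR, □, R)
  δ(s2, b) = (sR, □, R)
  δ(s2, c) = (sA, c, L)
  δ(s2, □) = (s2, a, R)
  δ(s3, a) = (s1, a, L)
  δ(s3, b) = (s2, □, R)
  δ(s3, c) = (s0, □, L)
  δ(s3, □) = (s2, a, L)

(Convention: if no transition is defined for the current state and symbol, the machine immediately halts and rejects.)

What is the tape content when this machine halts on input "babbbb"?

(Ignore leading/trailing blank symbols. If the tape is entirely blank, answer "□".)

Execution trace:
Initial: [s0]babbbb
Step 1: δ(s0, b) = (s0, a, R) → a[s0]abbbb
Step 2: δ(s0, a) = (s1, c, R) → ac[s1]bbbb
Step 3: δ(s1, b) = (s3, a, R) → aca[s3]bbb
Step 4: δ(s3, b) = (s2, □, R) → aca□[s2]bb
Step 5: δ(s2, b) = (sR, □, R) → aca□□[sR]b

The machine reaches the reject state sR and halts.

Final tape (ignoring leading/trailing blanks): aca□□b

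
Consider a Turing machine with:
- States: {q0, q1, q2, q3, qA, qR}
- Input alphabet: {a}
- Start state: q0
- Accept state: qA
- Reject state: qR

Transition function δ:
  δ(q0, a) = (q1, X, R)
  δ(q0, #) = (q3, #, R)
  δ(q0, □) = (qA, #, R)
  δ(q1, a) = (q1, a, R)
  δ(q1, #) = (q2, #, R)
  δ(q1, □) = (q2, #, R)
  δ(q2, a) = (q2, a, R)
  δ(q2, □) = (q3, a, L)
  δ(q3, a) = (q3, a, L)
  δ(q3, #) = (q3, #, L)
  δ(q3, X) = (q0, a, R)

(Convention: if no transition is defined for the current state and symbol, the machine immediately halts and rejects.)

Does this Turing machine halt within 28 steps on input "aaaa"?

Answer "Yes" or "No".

Execution trace:
Initial: [q0]aaaa
Step 1: δ(q0, a) = (q1, X, R) → X[q1]aaa
Step 2: δ(q1, a) = (q1, a, R) → Xa[q1]aa
Step 3: δ(q1, a) = (q1, a, R) → Xaa[q1]a
Step 4: δ(q1, a) = (q1, a, R) → Xaaa[q1]□
Step 5: δ(q1, □) = (q2, #, R) → Xaaa#[q2]□
Step 6: δ(q2, □) = (q3, a, L) → Xaaa[q3]#a
Step 7: δ(q3, #) = (q3, #, L) → Xaa[q3]a#a
Step 8: δ(q3, a) = (q3, a, L) → Xa[q3]aa#a
Step 9: δ(q3, a) = (q3, a, L) → X[q3]aaa#a
Step 10: δ(q3, a) = (q3, a, L) → [q3]Xaaa#a
Step 11: δ(q3, X) = (q0, a, R) → a[q0]aaa#a
Step 12: δ(q0, a) = (q1, X, R) → aX[q1]aa#a
Step 13: δ(q1, a) = (q1, a, R) → aXa[q1]a#a
Step 14: δ(q1, a) = (q1, a, R) → aXaa[q1]#a
Step 15: δ(q1, #) = (q2, #, R) → aXaa#[q2]a
Step 16: δ(q2, a) = (q2, a, R) → aXaa#a[q2]□
Step 17: δ(q2, □) = (q3, a, L) → aXaa#[q3]aa
Step 18: δ(q3, a) = (q3, a, L) → aXaa[q3]#aa
Step 19: δ(q3, #) = (q3, #, L) → aXa[q3]a#aa
Step 20: δ(q3, a) = (q3, a, L) → aX[q3]aa#aa
Step 21: δ(q3, a) = (q3, a, L) → a[q3]Xaa#aa
Step 22: δ(q3, X) = (q0, a, R) → aa[q0]aa#aa
Step 23: δ(q0, a) = (q1, X, R) → aaX[q1]a#aa
Step 24: δ(q1, a) = (q1, a, R) → aaXa[q1]#aa
Step 25: δ(q1, #) = (q2, #, R) → aaXa#[q2]aa
Step 26: δ(q2, a) = (q2, a, R) → aaXa#a[q2]a
Step 27: δ(q2, a) = (q2, a, R) → aaXa#aa[q2]□
Step 28: δ(q2, □) = (q3, a, L) → aaXa#a[q3]aa

The machine has not reached a halting state after 28 steps.
The machine did not halt within the 28-step bound.

Answer: No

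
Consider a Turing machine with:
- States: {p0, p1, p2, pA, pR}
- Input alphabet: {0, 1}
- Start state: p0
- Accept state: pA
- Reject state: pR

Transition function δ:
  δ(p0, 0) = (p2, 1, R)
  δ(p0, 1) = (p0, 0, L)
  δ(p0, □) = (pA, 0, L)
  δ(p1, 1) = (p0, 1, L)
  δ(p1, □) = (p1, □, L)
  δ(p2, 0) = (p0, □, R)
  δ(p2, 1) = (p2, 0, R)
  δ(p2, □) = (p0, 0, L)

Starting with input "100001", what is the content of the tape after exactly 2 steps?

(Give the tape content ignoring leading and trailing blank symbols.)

Execution trace:
Initial: [p0]100001
Step 1: δ(p0, 1) = (p0, 0, L) → [p0]□000001
Step 2: δ(p0, □) = (pA, 0, L) → [pA]□0000001

The machine reaches the accept state pA and halts.

After 2 steps, the tape (ignoring leading/trailing blanks) is: 0000001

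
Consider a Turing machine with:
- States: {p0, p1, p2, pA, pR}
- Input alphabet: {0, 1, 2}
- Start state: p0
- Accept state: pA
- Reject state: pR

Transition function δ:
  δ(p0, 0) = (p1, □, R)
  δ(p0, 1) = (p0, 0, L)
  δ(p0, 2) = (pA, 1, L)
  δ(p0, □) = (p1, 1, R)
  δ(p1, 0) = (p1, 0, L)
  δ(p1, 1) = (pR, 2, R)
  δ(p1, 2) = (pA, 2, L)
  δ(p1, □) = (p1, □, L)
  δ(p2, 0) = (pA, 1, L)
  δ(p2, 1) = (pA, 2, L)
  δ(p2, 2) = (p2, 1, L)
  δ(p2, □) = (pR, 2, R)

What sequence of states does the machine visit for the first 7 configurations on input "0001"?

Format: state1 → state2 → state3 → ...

Execution trace:
Initial: [p0]0001
Step 1: δ(p0, 0) = (p1, □, R) → □[p1]001
Step 2: δ(p1, 0) = (p1, 0, L) → [p1]□001
Step 3: δ(p1, □) = (p1, □, L) → [p1]□□001
Step 4: δ(p1, □) = (p1, □, L) → [p1]□□□001
Step 5: δ(p1, □) = (p1, □, L) → [p1]□□□□001
Step 6: δ(p1, □) = (p1, □, L) → [p1]□□□□□001

State sequence: p0 → p1 → p1 → p1 → p1 → p1 → p1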